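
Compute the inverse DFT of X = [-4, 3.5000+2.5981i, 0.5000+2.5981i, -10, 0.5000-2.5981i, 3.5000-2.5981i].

x[n] = (1/6) Σ(k=0 to 5) X[k] · e^(2πikn/6)

Computing each x[n]:
x[0] = -1
x[1] = 0
x[2] = -3
x[3] = 0
x[4] = -3
x[5] = 3

x = [-1, 0, -3, 0, -3, 3]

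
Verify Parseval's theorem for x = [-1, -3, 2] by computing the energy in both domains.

Time domain:
Σ|x[n]|² = |-1|² + |-3|² + |2|² = 14.0000

Frequency domain:
(1/3)Σ|X[k]|² = (1/3)(|-2|² + |-0.5000+4.3301i|² + |-0.5000-4.3301i|²) = (1/3)·42.0000 = 14.0000

Both sides agree, confirming Parseval's theorem.

Σ|x[n]|² = (1/N)Σ|X[k]|² = 14.0000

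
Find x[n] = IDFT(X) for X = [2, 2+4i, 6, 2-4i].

x[n] = (1/4) Σ(k=0 to 3) X[k] · e^(2πikn/4)

Computing each x[n]:
x[0] = 3
x[1] = -3
x[2] = 1
x[3] = 1

x = [3, -3, 1, 1]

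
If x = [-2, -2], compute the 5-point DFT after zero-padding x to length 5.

Original 2-point DFT: [-4, 0]
Zero-padded 5-point DFT provides frequency interpolation.

DFT_5([x, 0, ...]) = [-4, -2.6180+1.9021i, -0.3820+1.1756i, -0.3820-1.1756i, -2.6180-1.9021i]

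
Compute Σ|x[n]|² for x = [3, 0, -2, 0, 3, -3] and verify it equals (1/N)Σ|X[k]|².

Time domain:
Σ|x[n]|² = |3|² + |0|² + |-2|² + |0|² + |3|² + |-3|² = 31.0000

Frequency domain:
(1/6)Σ|X[k]|² = (1/6)(|1|² + |1.0000+1.7321i|² + |4.0000-6.9282i|² + |7|² + |4.0000+6.9282i|² + |1.0000-1.7321i|²) = (1/6)·186.0000 = 31.0000

Both sides agree, confirming Parseval's theorem.

Σ|x[n]|² = (1/N)Σ|X[k]|² = 31.0000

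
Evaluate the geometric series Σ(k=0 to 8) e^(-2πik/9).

Sum of all nth roots of unity equals 0 for n > 1 (geometric series with r ≠ 1).

0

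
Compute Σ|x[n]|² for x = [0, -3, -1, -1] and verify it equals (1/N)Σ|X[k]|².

Time domain:
Σ|x[n]|² = |0|² + |-3|² + |-1|² + |-1|² = 11.0000

Frequency domain:
(1/4)Σ|X[k]|² = (1/4)(|-5|² + |1+2i|² + |3|² + |1-2i|²) = (1/4)·44.0000 = 11.0000

Both sides agree, confirming Parseval's theorem.

Σ|x[n]|² = (1/N)Σ|X[k]|² = 11.0000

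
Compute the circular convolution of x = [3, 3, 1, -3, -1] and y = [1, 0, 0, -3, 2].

(x ⊛ y)[n] = Σ(m=0 to 4) x[m] · y[(n-m) mod 5]

Computing each output sample:
(x ⊛ y)[0] = 6
(x ⊛ y)[1] = 14
(x ⊛ y)[2] = -2
(x ⊛ y)[3] = -14
(x ⊛ y)[4] = -4

x ⊛ y = [6, 14, -2, -14, -4]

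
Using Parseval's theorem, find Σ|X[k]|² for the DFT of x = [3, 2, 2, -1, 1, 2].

Parseval: Σ|x[n]|² = (1/N)Σ|X[k]|², so Σ|X[k]|² = N·Σ|x[n]|² = 6·23.0000

Σ|X[k]|² = N·Σ|x[n]|² = 6·23.0000 = 138.0000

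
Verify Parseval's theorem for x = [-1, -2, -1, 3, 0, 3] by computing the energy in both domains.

Time domain:
Σ|x[n]|² = |-1|² + |-2|² + |-1|² + |3|² + |0|² + |3|² = 24.0000

Frequency domain:
(1/6)Σ|X[k]|² = (1/6)(|2|² + |-3.0000+5.1962i|² + |2.0000+3.4641i|² + |-6|² + |2.0000-3.4641i|² + |-3.0000-5.1962i|²) = (1/6)·144.0000 = 24.0000

Both sides agree, confirming Parseval's theorem.

Σ|x[n]|² = (1/N)Σ|X[k]|² = 24.0000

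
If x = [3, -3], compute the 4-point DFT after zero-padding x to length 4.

Original 2-point DFT: [0, 6]
Zero-padded 4-point DFT provides frequency interpolation.

DFT_4([x, 0, ...]) = [0, 3+3i, 6, 3-3i]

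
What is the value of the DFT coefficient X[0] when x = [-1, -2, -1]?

X[0] = Σ(n=0 to 2) x[n] · ω_3^0 = Σ x[n]
= (-1) + (-2) + (-1)

X[0] = -4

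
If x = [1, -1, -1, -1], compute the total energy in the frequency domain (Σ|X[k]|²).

Parseval: Σ|x[n]|² = (1/N)Σ|X[k]|², so Σ|X[k]|² = N·Σ|x[n]|² = 4·4.0000

Σ|X[k]|² = N·Σ|x[n]|² = 4·4.0000 = 16.0000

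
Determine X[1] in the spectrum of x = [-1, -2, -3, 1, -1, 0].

X[1] = Σ(n=0 to 5) x[n] · ω_6^(1n) where ω_6 = e^(-2πi/6)
= (-1)·ω_6^0 + (-2)·ω_6^1 + (-3)·ω_6^2 + (1)·ω_6^3 + (-1)·ω_6^4 + (0)·ω_6^5

X[1] = -1.0000+3.4641i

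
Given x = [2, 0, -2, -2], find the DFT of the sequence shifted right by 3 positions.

Time shift by 3: X_shifted[k] = ω_4^(3k) · X[k]
Shifted x = [0, -2, -2, 2]

DFT(x[n-3]) = [-2, 2+4i, -2, 2-4i]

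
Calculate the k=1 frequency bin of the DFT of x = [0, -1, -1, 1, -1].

X[1] = Σ(n=0 to 4) x[n] · ω_5^(1n) where ω_5 = e^(-2πi/5)
= (0)·ω_5^0 + (-1)·ω_5^1 + (-1)·ω_5^2 + (1)·ω_5^3 + (-1)·ω_5^4

X[1] = -0.6180+1.1756i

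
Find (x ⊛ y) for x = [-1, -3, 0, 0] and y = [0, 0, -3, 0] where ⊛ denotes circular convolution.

(x ⊛ y)[n] = Σ(m=0 to 3) x[m] · y[(n-m) mod 4]

Computing each output sample:
(x ⊛ y)[0] = 0
(x ⊛ y)[1] = 0
(x ⊛ y)[2] = 3
(x ⊛ y)[3] = 9

x ⊛ y = [0, 0, 3, 9]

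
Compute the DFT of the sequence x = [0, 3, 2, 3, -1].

X[k] = Σ(n=0 to 4) x[n] · ω_5^(nk)
where ω_5 = e^(-2πi/5)

Computing each X[k]:
X[0] = 7
X[1] = -3.4271-3.2164i
X[2] = -0.0729-3.3022i
X[3] = -0.0729+3.3022i
X[4] = -3.4271+3.2164i

X = [7, -3.4271-3.2164i, -0.0729-3.3022i, -0.0729+3.3022i, -3.4271+3.2164i]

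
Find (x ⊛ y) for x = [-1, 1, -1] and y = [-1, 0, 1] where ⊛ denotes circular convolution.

(x ⊛ y)[n] = Σ(m=0 to 2) x[m] · y[(n-m) mod 3]

Computing each output sample:
(x ⊛ y)[0] = 2
(x ⊛ y)[1] = -2
(x ⊛ y)[2] = 0

x ⊛ y = [2, -2, 0]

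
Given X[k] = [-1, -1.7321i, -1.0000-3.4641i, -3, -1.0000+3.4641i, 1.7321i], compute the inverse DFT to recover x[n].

x[n] = (1/6) Σ(k=0 to 5) X[k] · e^(2πikn/6)

Computing each x[n]:
x[0] = -1
x[1] = 2
x[2] = -1
x[3] = 0
x[4] = 0
x[5] = -1

x = [-1, 2, -1, 0, 0, -1]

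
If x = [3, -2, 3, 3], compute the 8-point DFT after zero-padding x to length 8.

Original 4-point DFT: [7, 5i, 5, -5i]
Zero-padded 8-point DFT provides frequency interpolation.

DFT_8([x, 0, ...]) = [7, -0.5355-3.7071i, 5i, 6.5355+2.2929i, 5, 6.5355-2.2929i, -5i, -0.5355+3.7071i]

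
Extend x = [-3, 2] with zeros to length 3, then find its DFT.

Original 2-point DFT: [-1, -5]
Zero-padded 3-point DFT provides frequency interpolation.

DFT_3([x, 0, ...]) = [-1, -4.0000-1.7321i, -4.0000+1.7321i]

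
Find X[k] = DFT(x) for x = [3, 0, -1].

X[k] = Σ(n=0 to 2) x[n] · ω_3^(nk)
where ω_3 = e^(-2πi/3)

Computing each X[k]:
X[0] = 2
X[1] = 3.5000-0.8660i
X[2] = 3.5000+0.8660i

X = [2, 3.5000-0.8660i, 3.5000+0.8660i]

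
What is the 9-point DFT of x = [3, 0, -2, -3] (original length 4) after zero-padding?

Original 4-point DFT: [-2, 5-3i, 4, 5+3i]
Zero-padded 9-point DFT provides frequency interpolation.

DFT_9([x, 0, ...]) = [-2, 4.1527+4.5677i, 6.3794-1.9140i, 1.0000-1.7321i, 2.9679+1.3125i, 2.9679-1.3125i, 1.0000+1.7321i, 6.3794+1.9140i, 4.1527-4.5677i]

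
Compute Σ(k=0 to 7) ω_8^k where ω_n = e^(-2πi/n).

Sum of all nth roots of unity equals 0 for n > 1 (geometric series with r ≠ 1).

0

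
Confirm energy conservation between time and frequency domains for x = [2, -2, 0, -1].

Time domain:
Σ|x[n]|² = |2|² + |-2|² + |0|² + |-1|² = 9.0000

Frequency domain:
(1/4)Σ|X[k]|² = (1/4)(|-1|² + |2+1i|² + |5|² + |2-1i|²) = (1/4)·36.0000 = 9.0000

Both sides agree, confirming Parseval's theorem.

Σ|x[n]|² = (1/N)Σ|X[k]|² = 9.0000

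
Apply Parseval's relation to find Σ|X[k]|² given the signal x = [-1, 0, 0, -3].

Parseval: Σ|x[n]|² = (1/N)Σ|X[k]|², so Σ|X[k]|² = N·Σ|x[n]|² = 4·10.0000

Σ|X[k]|² = N·Σ|x[n]|² = 4·10.0000 = 40.0000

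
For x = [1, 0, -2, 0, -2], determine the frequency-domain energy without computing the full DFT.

Parseval: Σ|x[n]|² = (1/N)Σ|X[k]|², so Σ|X[k]|² = N·Σ|x[n]|² = 5·9.0000

Σ|X[k]|² = N·Σ|x[n]|² = 5·9.0000 = 45.0000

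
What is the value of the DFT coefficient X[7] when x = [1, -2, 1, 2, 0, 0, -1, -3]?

X[7] = Σ(n=0 to 7) x[n] · ω_8^(7n) where ω_8 = e^(-2πi/8)
= (1)·ω_8^0 + (-2)·ω_8^7 + (1)·ω_8^14 + (2)·ω_8^21 + (0)·ω_8^28 + (0)·ω_8^35 + (-1)·ω_8^42 + (-3)·ω_8^49

X[7] = -3.9497+4.1213i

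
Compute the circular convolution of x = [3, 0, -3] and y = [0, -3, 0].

(x ⊛ y)[n] = Σ(m=0 to 2) x[m] · y[(n-m) mod 3]

Computing each output sample:
(x ⊛ y)[0] = 9
(x ⊛ y)[1] = -9
(x ⊛ y)[2] = 0

x ⊛ y = [9, -9, 0]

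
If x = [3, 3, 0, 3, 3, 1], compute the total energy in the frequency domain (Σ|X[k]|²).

Parseval: Σ|x[n]|² = (1/N)Σ|X[k]|², so Σ|X[k]|² = N·Σ|x[n]|² = 6·37.0000

Σ|X[k]|² = N·Σ|x[n]|² = 6·37.0000 = 222.0000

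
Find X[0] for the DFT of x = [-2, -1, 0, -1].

X[0] = Σ(n=0 to 3) x[n] · ω_4^0 = Σ x[n]
= (-2) + (-1) + (0) + (-1)

X[0] = -4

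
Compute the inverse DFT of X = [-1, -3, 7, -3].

x[n] = (1/4) Σ(k=0 to 3) X[k] · e^(2πikn/4)

Computing each x[n]:
x[0] = 0
x[1] = -2
x[2] = 3
x[3] = -2

x = [0, -2, 3, -2]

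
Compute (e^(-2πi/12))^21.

Since ω_12^12 = 1, powers reduce modulo 12.
21 mod 12 = 9
So ω_12^21 = ω_12^9 = e^(-2πi·9/12)

ω_12^21 = ω_12^9 = 1i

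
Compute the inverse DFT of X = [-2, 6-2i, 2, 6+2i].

x[n] = (1/4) Σ(k=0 to 3) X[k] · e^(2πikn/4)

Computing each x[n]:
x[0] = 3
x[1] = 0
x[2] = -3
x[3] = -2

x = [3, 0, -3, -2]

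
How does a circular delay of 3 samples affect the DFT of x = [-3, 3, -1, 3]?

Time shift by 3: X_shifted[k] = ω_4^(3k) · X[k]
Shifted x = [3, -1, 3, -3]

DFT(x[n-3]) = [2, -2i, 10, 2i]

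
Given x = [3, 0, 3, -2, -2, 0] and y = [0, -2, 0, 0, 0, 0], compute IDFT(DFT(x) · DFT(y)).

(x ⊛ y)[n] = Σ(m=0 to 5) x[m] · y[(n-m) mod 6]

Computing each output sample:
(x ⊛ y)[0] = 0
(x ⊛ y)[1] = -6
(x ⊛ y)[2] = 0
(x ⊛ y)[3] = -6
(x ⊛ y)[4] = 4
(x ⊛ y)[5] = 4

x ⊛ y = [0, -6, 0, -6, 4, 4]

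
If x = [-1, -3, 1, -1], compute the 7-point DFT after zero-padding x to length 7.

Original 4-point DFT: [-4, -2+2i, 4, -2-2i]
Zero-padded 7-point DFT provides frequency interpolation.

DFT_7([x, 0, ...]) = [-4, -2.1920+1.8045i, -1.8569+2.5768i, 2.5489+3.0584i, 2.5489-3.0584i, -1.8569-2.5768i, -2.1920-1.8045i]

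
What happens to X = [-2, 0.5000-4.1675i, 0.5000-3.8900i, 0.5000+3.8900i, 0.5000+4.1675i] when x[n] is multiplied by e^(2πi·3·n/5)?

Modulation property: DFT(ω_5^(-3n)·x[n]) = X[(k-3) mod 5], so circularly shift X by 3 positions.

X[k-3] = [0.5000-3.8900i, 0.5000+3.8900i, 0.5000+4.1675i, -2, 0.5000-4.1675i]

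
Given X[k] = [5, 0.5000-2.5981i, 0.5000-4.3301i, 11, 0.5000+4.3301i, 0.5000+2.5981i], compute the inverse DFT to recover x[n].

x[n] = (1/6) Σ(k=0 to 5) X[k] · e^(2πikn/6)

Computing each x[n]:
x[0] = 3
x[1] = 1
x[2] = 2
x[3] = -1
x[4] = 3
x[5] = -3

x = [3, 1, 2, -1, 3, -3]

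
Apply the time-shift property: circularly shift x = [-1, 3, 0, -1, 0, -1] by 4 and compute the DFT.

Time shift by 4: X_shifted[k] = ω_6^(4k) · X[k]
Shifted x = [0, -1, 0, -1, -1, 3]

DFT(x[n-4]) = [0, 2.5000+2.5981i, -1.5000+4.3301i, -2, -1.5000-4.3301i, 2.5000-2.5981i]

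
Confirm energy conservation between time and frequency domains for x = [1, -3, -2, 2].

Time domain:
Σ|x[n]|² = |1|² + |-3|² + |-2|² + |2|² = 18.0000

Frequency domain:
(1/4)Σ|X[k]|² = (1/4)(|-2|² + |3+5i|² + |0|² + |3-5i|²) = (1/4)·72.0000 = 18.0000

Both sides agree, confirming Parseval's theorem.

Σ|x[n]|² = (1/N)Σ|X[k]|² = 18.0000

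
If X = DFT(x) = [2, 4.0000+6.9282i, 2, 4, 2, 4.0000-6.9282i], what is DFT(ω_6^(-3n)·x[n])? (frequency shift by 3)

Modulation property: DFT(ω_6^(-3n)·x[n]) = X[(k-3) mod 6], so circularly shift X by 3 positions.

X[k-3] = [4, 2, 4.0000-6.9282i, 2, 4.0000+6.9282i, 2]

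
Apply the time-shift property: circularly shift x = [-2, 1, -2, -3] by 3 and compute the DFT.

Time shift by 3: X_shifted[k] = ω_4^(3k) · X[k]
Shifted x = [1, -2, -3, -2]

DFT(x[n-3]) = [-6, 4, 2, 4]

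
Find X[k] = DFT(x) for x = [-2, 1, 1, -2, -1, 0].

X[k] = Σ(n=0 to 5) x[n] · ω_6^(nk)
where ω_6 = e^(-2πi/6)

Computing each X[k]:
X[0] = -3
X[1] = 0.5000-2.5981i
X[2] = -4.5000+0.8660i
X[3] = -1
X[4] = -4.5000-0.8660i
X[5] = 0.5000+2.5981i

X = [-3, 0.5000-2.5981i, -4.5000+0.8660i, -1, -4.5000-0.8660i, 0.5000+2.5981i]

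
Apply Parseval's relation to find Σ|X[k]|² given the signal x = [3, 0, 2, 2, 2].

Parseval: Σ|x[n]|² = (1/N)Σ|X[k]|², so Σ|X[k]|² = N·Σ|x[n]|² = 5·21.0000

Σ|X[k]|² = N·Σ|x[n]|² = 5·21.0000 = 105.0000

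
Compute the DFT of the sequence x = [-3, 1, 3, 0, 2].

X[k] = Σ(n=0 to 4) x[n] · ω_5^(nk)
where ω_5 = e^(-2πi/5)

Computing each X[k]:
X[0] = 3
X[1] = -4.5000-0.8123i
X[2] = -4.5000+3.4410i
X[3] = -4.5000-3.4410i
X[4] = -4.5000+0.8123i

X = [3, -4.5000-0.8123i, -4.5000+3.4410i, -4.5000-3.4410i, -4.5000+0.8123i]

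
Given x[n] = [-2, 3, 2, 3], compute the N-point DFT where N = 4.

X[k] = Σ(n=0 to 3) x[n] · ω_4^(nk)
where ω_4 = e^(-2πi/4)

Computing each X[k]:
X[0] = 6
X[1] = -4
X[2] = -6
X[3] = -4

X = [6, -4, -6, -4]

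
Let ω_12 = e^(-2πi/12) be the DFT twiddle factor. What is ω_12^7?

ω_12^7 = e^(-2πi·7/12)
= cos(-2π·7/12) + i·sin(-2π·7/12)
= cos(-14π/12) + i·sin(-14π/12)

ω_12^7 = cos(-14π/12) + i·sin(-14π/12) = -0.8660+0.5000i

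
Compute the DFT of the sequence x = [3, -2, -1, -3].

X[k] = Σ(n=0 to 3) x[n] · ω_4^(nk)
where ω_4 = e^(-2πi/4)

Computing each X[k]:
X[0] = -3
X[1] = 4-1i
X[2] = 7
X[3] = 4+1i

X = [-3, 4-1i, 7, 4+1i]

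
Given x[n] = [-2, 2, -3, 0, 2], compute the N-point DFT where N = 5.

X[k] = Σ(n=0 to 4) x[n] · ω_5^(nk)
where ω_5 = e^(-2πi/5)

Computing each X[k]:
X[0] = -1
X[1] = 1.6631+1.7634i
X[2] = -6.1631-2.8532i
X[3] = -6.1631+2.8532i
X[4] = 1.6631-1.7634i

X = [-1, 1.6631+1.7634i, -6.1631-2.8532i, -6.1631+2.8532i, 1.6631-1.7634i]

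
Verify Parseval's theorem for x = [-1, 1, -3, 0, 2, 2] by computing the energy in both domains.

Time domain:
Σ|x[n]|² = |-1|² + |1|² + |-3|² + |0|² + |2|² + |2|² = 19.0000

Frequency domain:
(1/6)Σ|X[k]|² = (1/6)(|1|² + |1.0000+5.1962i|² + |-2.0000-3.4641i|² + |-5|² + |-2.0000+3.4641i|² + |1.0000-5.1962i|²) = (1/6)·114.0000 = 19.0000

Both sides agree, confirming Parseval's theorem.

Σ|x[n]|² = (1/N)Σ|X[k]|² = 19.0000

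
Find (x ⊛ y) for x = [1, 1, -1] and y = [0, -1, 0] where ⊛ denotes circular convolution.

(x ⊛ y)[n] = Σ(m=0 to 2) x[m] · y[(n-m) mod 3]

Computing each output sample:
(x ⊛ y)[0] = 1
(x ⊛ y)[1] = -1
(x ⊛ y)[2] = -1

x ⊛ y = [1, -1, -1]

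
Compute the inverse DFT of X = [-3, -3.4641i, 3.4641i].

x[n] = (1/3) Σ(k=0 to 2) X[k] · e^(2πikn/3)

Computing each x[n]:
x[0] = -1
x[1] = 1
x[2] = -3

x = [-1, 1, -3]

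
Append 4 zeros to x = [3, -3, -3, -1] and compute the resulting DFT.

Original 4-point DFT: [-4, 6+2i, 4, 6-2i]
Zero-padded 8-point DFT provides frequency interpolation.

DFT_8([x, 0, ...]) = [-4, 1.5858+5.8284i, 6+2i, 4.4142-0.1716i, 4, 4.4142+0.1716i, 6-2i, 1.5858-5.8284i]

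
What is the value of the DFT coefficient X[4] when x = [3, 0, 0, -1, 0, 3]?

X[4] = Σ(n=0 to 5) x[n] · ω_6^(4n) where ω_6 = e^(-2πi/6)
= (3)·ω_6^0 + (0)·ω_6^4 + (0)·ω_6^8 + (-1)·ω_6^12 + (0)·ω_6^16 + (3)·ω_6^20

X[4] = 0.5000-2.5981i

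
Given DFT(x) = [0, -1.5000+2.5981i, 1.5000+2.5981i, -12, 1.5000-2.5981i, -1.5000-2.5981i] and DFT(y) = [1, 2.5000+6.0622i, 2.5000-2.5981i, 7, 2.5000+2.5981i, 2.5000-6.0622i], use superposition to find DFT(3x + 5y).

By linearity: DFT(3x + 5y) = 3·DFT(x) + 5·DFT(y)
= 3·[0, -1.5000+2.5981i, 1.5000+2.5981i, -12, 1.5000-2.5981i, -1.5000-2.5981i] + 5·[1, 2.5000+6.0622i, 2.5000-2.5981i, 7, 2.5000+2.5981i, 2.5000-6.0622i]

Computing element-wise:
Z[0] = 3·(0) + 5·(1) = 5
Z[1] = 3·(-1.5000+2.5981i) + 5·(2.5000+6.0622i) = 8.0000+38.1053i
Z[2] = 3·(1.5000+2.5981i) + 5·(2.5000-2.5981i) = 17.0000-5.1962i
Z[3] = 3·(-12) + 5·(7) = -1
Z[4] = 3·(1.5000-2.5981i) + 5·(2.5000+2.5981i) = 17.0000+5.1962i
Z[5] = 3·(-1.5000-2.5981i) + 5·(2.5000-6.0622i) = 8.0000-38.1053i

DFT(3x + 5y) = 3·X + 5·Y = [5, 8.0000+38.1053i, 17.0000-5.1962i, -1, 17.0000+5.1962i, 8.0000-38.1053i]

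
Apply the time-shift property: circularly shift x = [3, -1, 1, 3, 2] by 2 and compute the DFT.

Time shift by 2: X_shifted[k] = ω_5^(2k) · X[k]
Shifted x = [3, 2, 3, -1, 1]

DFT(x[n-2]) = [8, 2.3090-3.3022i, 1.1910+3.2164i, 1.1910-3.2164i, 2.3090+3.3022i]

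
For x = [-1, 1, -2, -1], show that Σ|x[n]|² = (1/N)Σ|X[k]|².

Time domain:
Σ|x[n]|² = |-1|² + |1|² + |-2|² + |-1|² = 7.0000

Frequency domain:
(1/4)Σ|X[k]|² = (1/4)(|-3|² + |1-2i|² + |-3|² + |1+2i|²) = (1/4)·28.0000 = 7.0000

Both sides agree, confirming Parseval's theorem.

Σ|x[n]|² = (1/N)Σ|X[k]|² = 7.0000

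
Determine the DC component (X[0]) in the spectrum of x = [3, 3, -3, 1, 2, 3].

X[0] = Σ(n=0 to 5) x[n] · ω_6^0 = Σ x[n]
= (3) + (3) + (-3) + (1) + (2) + (3)

X[0] = 9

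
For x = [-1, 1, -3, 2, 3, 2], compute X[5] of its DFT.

X[5] = Σ(n=0 to 5) x[n] · ω_6^(5n) where ω_6 = e^(-2πi/6)
= (-1)·ω_6^0 + (1)·ω_6^5 + (-3)·ω_6^10 + (2)·ω_6^15 + (3)·ω_6^20 + (2)·ω_6^25

X[5] = -1.5000-6.0622i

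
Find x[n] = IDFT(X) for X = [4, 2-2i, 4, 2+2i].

x[n] = (1/4) Σ(k=0 to 3) X[k] · e^(2πikn/4)

Computing each x[n]:
x[0] = 3
x[1] = 1
x[2] = 1
x[3] = -1

x = [3, 1, 1, -1]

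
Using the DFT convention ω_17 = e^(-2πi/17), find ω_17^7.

ω_17^7 = e^(-2πi·7/17)
= cos(-2π·7/17) + i·sin(-2π·7/17)
= cos(-14π/17) + i·sin(-14π/17)

ω_17^7 = cos(-14π/17) + i·sin(-14π/17) = -0.8502-0.5264i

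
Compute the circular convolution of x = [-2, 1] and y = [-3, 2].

(x ⊛ y)[n] = Σ(m=0 to 1) x[m] · y[(n-m) mod 2]

Computing each output sample:
(x ⊛ y)[0] = 8
(x ⊛ y)[1] = -7

x ⊛ y = [8, -7]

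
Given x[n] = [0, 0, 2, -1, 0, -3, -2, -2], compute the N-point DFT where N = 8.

X[k] = Σ(n=0 to 7) x[n] · ω_8^(nk)
where ω_8 = e^(-2πi/8)

Computing each X[k]:
X[0] = -6
X[1] = 1.4142-6.8284i
X[2] = 0
X[3] = -1.4142+1.1716i
X[4] = 6
X[5] = -1.4142-1.1716i
X[6] = 0
X[7] = 1.4142+6.8284i

X = [-6, 1.4142-6.8284i, 0, -1.4142+1.1716i, 6, -1.4142-1.1716i, 0, 1.4142+6.8284i]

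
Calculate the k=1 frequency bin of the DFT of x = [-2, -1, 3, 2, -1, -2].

X[1] = Σ(n=0 to 5) x[n] · ω_6^(1n) where ω_6 = e^(-2πi/6)
= (-2)·ω_6^0 + (-1)·ω_6^1 + (3)·ω_6^2 + (2)·ω_6^3 + (-1)·ω_6^4 + (-2)·ω_6^5

X[1] = -6.5000-4.3301i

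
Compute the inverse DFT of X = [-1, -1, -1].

x[n] = (1/3) Σ(k=0 to 2) X[k] · e^(2πikn/3)

Computing each x[n]:
x[0] = -1
x[1] = 0
x[2] = 0

x = [-1, 0, 0]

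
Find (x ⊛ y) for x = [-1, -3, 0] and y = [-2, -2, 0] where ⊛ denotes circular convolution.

(x ⊛ y)[n] = Σ(m=0 to 2) x[m] · y[(n-m) mod 3]

Computing each output sample:
(x ⊛ y)[0] = 2
(x ⊛ y)[1] = 8
(x ⊛ y)[2] = 6

x ⊛ y = [2, 8, 6]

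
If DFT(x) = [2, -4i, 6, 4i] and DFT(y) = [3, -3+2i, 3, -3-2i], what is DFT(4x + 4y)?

By linearity: DFT(4x + 4y) = 4·DFT(x) + 4·DFT(y)
= 4·[2, -4i, 6, 4i] + 4·[3, -3+2i, 3, -3-2i]

Computing element-wise:
Z[0] = 4·(2) + 4·(3) = 20
Z[1] = 4·(-4i) + 4·(-3+2i) = -12-8i
Z[2] = 4·(6) + 4·(3) = 36
Z[3] = 4·(4i) + 4·(-3-2i) = -12+8i

DFT(4x + 4y) = 4·X + 4·Y = [20, -12-8i, 36, -12+8i]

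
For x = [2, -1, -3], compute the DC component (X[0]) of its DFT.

X[0] = Σ(n=0 to 2) x[n] · ω_3^0 = Σ x[n]
= (2) + (-1) + (-3)

X[0] = -2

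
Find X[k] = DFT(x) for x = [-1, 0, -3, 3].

X[k] = Σ(n=0 to 3) x[n] · ω_4^(nk)
where ω_4 = e^(-2πi/4)

Computing each X[k]:
X[0] = -1
X[1] = 2+3i
X[2] = -7
X[3] = 2-3i

X = [-1, 2+3i, -7, 2-3i]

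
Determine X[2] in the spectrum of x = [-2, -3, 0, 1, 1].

X[2] = Σ(n=0 to 4) x[n] · ω_5^(2n) where ω_5 = e^(-2πi/5)
= (-2)·ω_5^0 + (-3)·ω_5^2 + (0)·ω_5^4 + (1)·ω_5^6 + (1)·ω_5^8

X[2] = -0.0729+1.4001i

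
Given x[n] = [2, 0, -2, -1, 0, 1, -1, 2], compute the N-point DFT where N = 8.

X[k] = Σ(n=0 to 7) x[n] · ω_8^(nk)
where ω_8 = e^(-2πi/8)

Computing each X[k]:
X[0] = 1
X[1] = 3.4142+3.8284i
X[2] = 5
X[3] = 0.5858+1.8284i
X[4] = -3
X[5] = 0.5858-1.8284i
X[6] = 5
X[7] = 3.4142-3.8284i

X = [1, 3.4142+3.8284i, 5, 0.5858+1.8284i, -3, 0.5858-1.8284i, 5, 3.4142-3.8284i]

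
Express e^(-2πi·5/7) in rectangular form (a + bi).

ω_7^5 = e^(-2πi·5/7)
= cos(-2π·5/7) + i·sin(-2π·5/7)
= cos(-10π/7) + i·sin(-10π/7)

ω_7^5 = cos(-10π/7) + i·sin(-10π/7) = -0.2225+0.9749i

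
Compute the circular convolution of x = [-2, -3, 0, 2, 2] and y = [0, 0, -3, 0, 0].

(x ⊛ y)[n] = Σ(m=0 to 4) x[m] · y[(n-m) mod 5]

Computing each output sample:
(x ⊛ y)[0] = -6
(x ⊛ y)[1] = -6
(x ⊛ y)[2] = 6
(x ⊛ y)[3] = 9
(x ⊛ y)[4] = 0

x ⊛ y = [-6, -6, 6, 9, 0]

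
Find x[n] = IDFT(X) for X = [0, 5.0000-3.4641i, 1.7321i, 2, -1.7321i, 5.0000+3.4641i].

x[n] = (1/6) Σ(k=0 to 5) X[k] · e^(2πikn/6)

Computing each x[n]:
x[0] = 2
x[1] = 1
x[2] = 1
x[3] = -2
x[4] = -2
x[5] = 0

x = [2, 1, 1, -2, -2, 0]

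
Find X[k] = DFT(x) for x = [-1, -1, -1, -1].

X[k] = Σ(n=0 to 3) x[n] · ω_4^(nk)
where ω_4 = e^(-2πi/4)

Computing each X[k]:
X[0] = -4
X[1] = 0
X[2] = 0
X[3] = 0

X = [-4, 0, 0, 0]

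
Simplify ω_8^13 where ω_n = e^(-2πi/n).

Since ω_8^8 = 1, powers reduce modulo 8.
13 mod 8 = 5
So ω_8^13 = ω_8^5 = e^(-2πi·5/8)

ω_8^13 = ω_8^5 = -0.7071+0.7071i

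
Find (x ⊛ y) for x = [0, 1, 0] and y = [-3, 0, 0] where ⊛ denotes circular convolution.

(x ⊛ y)[n] = Σ(m=0 to 2) x[m] · y[(n-m) mod 3]

Computing each output sample:
(x ⊛ y)[0] = 0
(x ⊛ y)[1] = -3
(x ⊛ y)[2] = 0

x ⊛ y = [0, -3, 0]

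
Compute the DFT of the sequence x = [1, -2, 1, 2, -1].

X[k] = Σ(n=0 to 4) x[n] · ω_5^(nk)
where ω_5 = e^(-2πi/5)

Computing each X[k]:
X[0] = 1
X[1] = -2.3541+1.5388i
X[2] = 4.3541-0.3633i
X[3] = 4.3541+0.3633i
X[4] = -2.3541-1.5388i

X = [1, -2.3541+1.5388i, 4.3541-0.3633i, 4.3541+0.3633i, -2.3541-1.5388i]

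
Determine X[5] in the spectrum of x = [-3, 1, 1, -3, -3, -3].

X[5] = Σ(n=0 to 5) x[n] · ω_6^(5n) where ω_6 = e^(-2πi/6)
= (-3)·ω_6^0 + (1)·ω_6^5 + (1)·ω_6^10 + (-3)·ω_6^15 + (-3)·ω_6^20 + (-3)·ω_6^25

X[5] = 6.9282i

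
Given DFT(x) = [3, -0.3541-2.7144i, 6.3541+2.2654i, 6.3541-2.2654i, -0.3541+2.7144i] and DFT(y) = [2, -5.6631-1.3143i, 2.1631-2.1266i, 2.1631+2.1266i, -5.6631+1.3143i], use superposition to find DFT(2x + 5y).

By linearity: DFT(2x + 5y) = 2·DFT(x) + 5·DFT(y)
= 2·[3, -0.3541-2.7144i, 6.3541+2.2654i, 6.3541-2.2654i, -0.3541+2.7144i] + 5·[2, -5.6631-1.3143i, 2.1631-2.1266i, 2.1631+2.1266i, -5.6631+1.3143i]

Computing element-wise:
Z[0] = 2·(3) + 5·(2) = 16
Z[1] = 2·(-0.3541-2.7144i) + 5·(-5.6631-1.3143i) = -29.0237-12.0003i
Z[2] = 2·(6.3541+2.2654i) + 5·(2.1631-2.1266i) = 23.5237-6.1022i
Z[3] = 2·(6.3541-2.2654i) + 5·(2.1631+2.1266i) = 23.5237+6.1022i
Z[4] = 2·(-0.3541+2.7144i) + 5·(-5.6631+1.3143i) = -29.0237+12.0003i

DFT(2x + 5y) = 2·X + 5·Y = [16, -29.0237-12.0003i, 23.5237-6.1022i, 23.5237+6.1022i, -29.0237+12.0003i]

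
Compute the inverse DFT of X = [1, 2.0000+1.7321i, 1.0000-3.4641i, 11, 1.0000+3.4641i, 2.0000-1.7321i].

x[n] = (1/6) Σ(k=0 to 5) X[k] · e^(2πikn/6)

Computing each x[n]:
x[0] = 3
x[1] = -1
x[2] = 0
x[3] = -2
x[4] = 3
x[5] = -2

x = [3, -1, 0, -2, 3, -2]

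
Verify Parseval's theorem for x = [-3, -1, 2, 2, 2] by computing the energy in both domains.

Time domain:
Σ|x[n]|² = |-3|² + |-1|² + |2|² + |2|² + |2|² = 22.0000

Frequency domain:
(1/5)Σ|X[k]|² = (1/5)(|2|² + |-5.9271+2.8532i|² + |-2.5729+1.7634i|² + |-2.5729-1.7634i|² + |-5.9271-2.8532i|²) = (1/5)·110.0000 = 22.0000

Both sides agree, confirming Parseval's theorem.

Σ|x[n]|² = (1/N)Σ|X[k]|² = 22.0000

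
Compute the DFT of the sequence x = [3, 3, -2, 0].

X[k] = Σ(n=0 to 3) x[n] · ω_4^(nk)
where ω_4 = e^(-2πi/4)

Computing each X[k]:
X[0] = 4
X[1] = 5-3i
X[2] = -2
X[3] = 5+3i

X = [4, 5-3i, -2, 5+3i]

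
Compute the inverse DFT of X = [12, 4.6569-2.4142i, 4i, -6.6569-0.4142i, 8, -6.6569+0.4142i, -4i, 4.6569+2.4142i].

x[n] = (1/8) Σ(k=0 to 7) X[k] · e^(2πikn/8)

Computing each x[n]:
x[0] = 2
x[1] = 2
x[2] = 3
x[3] = 0
x[4] = 3
x[5] = -3
x[6] = 2
x[7] = 3

x = [2, 2, 3, 0, 3, -3, 2, 3]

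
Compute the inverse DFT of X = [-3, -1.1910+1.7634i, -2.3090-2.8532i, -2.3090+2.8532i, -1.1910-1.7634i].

x[n] = (1/5) Σ(k=0 to 4) X[k] · e^(2πikn/5)

Computing each x[n]:
x[0] = -2
x[1] = 0
x[2] = -2
x[3] = 1
x[4] = 0

x = [-2, 0, -2, 1, 0]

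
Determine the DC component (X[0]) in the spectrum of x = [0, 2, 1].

X[0] = Σ(n=0 to 2) x[n] · ω_3^0 = Σ x[n]
= (0) + (2) + (1)

X[0] = 3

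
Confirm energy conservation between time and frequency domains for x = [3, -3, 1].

Time domain:
Σ|x[n]|² = |3|² + |-3|² + |1|² = 19.0000

Frequency domain:
(1/3)Σ|X[k]|² = (1/3)(|1|² + |4.0000+3.4641i|² + |4.0000-3.4641i|²) = (1/3)·57.0000 = 19.0000

Both sides agree, confirming Parseval's theorem.

Σ|x[n]|² = (1/N)Σ|X[k]|² = 19.0000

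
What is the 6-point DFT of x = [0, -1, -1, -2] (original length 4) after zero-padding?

Original 4-point DFT: [-4, 1-1i, 2, 1+1i]
Zero-padded 6-point DFT provides frequency interpolation.

DFT_6([x, 0, ...]) = [-4, 2.0000+1.7321i, -1, 2, -1, 2.0000-1.7321i]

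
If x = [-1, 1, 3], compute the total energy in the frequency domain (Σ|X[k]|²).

Parseval: Σ|x[n]|² = (1/N)Σ|X[k]|², so Σ|X[k]|² = N·Σ|x[n]|² = 3·11.0000

Σ|X[k]|² = N·Σ|x[n]|² = 3·11.0000 = 33.0000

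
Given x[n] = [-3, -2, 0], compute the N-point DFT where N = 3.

X[k] = Σ(n=0 to 2) x[n] · ω_3^(nk)
where ω_3 = e^(-2πi/3)

Computing each X[k]:
X[0] = -5
X[1] = -2.0000+1.7321i
X[2] = -2.0000-1.7321i

X = [-5, -2.0000+1.7321i, -2.0000-1.7321i]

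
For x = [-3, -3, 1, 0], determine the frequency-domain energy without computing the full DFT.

Parseval: Σ|x[n]|² = (1/N)Σ|X[k]|², so Σ|X[k]|² = N·Σ|x[n]|² = 4·19.0000

Σ|X[k]|² = N·Σ|x[n]|² = 4·19.0000 = 76.0000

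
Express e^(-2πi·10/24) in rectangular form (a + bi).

ω_24^10 = e^(-2πi·10/24)
= cos(-2π·10/24) + i·sin(-2π·10/24)
= cos(-20π/24) + i·sin(-20π/24)

ω_24^10 = cos(-20π/24) + i·sin(-20π/24) = -0.8660-0.5000i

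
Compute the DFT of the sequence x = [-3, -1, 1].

X[k] = Σ(n=0 to 2) x[n] · ω_3^(nk)
where ω_3 = e^(-2πi/3)

Computing each X[k]:
X[0] = -3
X[1] = -3.0000+1.7321i
X[2] = -3.0000-1.7321i

X = [-3, -3.0000+1.7321i, -3.0000-1.7321i]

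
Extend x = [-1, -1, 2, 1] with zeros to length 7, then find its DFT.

Original 4-point DFT: [1, -3+2i, 1, -3-2i]
Zero-padded 7-point DFT provides frequency interpolation.

DFT_7([x, 0, ...]) = [1, -2.9695-1.6019i, -1.9559+2.6245i, 0.9254+1.0226i, 0.9254-1.0226i, -1.9559-2.6245i, -2.9695+1.6019i]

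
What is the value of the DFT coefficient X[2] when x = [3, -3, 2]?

X[2] = Σ(n=0 to 2) x[n] · ω_3^(2n) where ω_3 = e^(-2πi/3)
= (3)·ω_3^0 + (-3)·ω_3^2 + (2)·ω_3^4

X[2] = 3.5000-4.3301i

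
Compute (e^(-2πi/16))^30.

Since ω_16^16 = 1, powers reduce modulo 16.
30 mod 16 = 14
So ω_16^30 = ω_16^14 = e^(-2πi·14/16)

ω_16^30 = ω_16^14 = 0.7071+0.7071i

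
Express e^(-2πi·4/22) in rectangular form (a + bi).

ω_22^4 = e^(-2πi·4/22)
= cos(-2π·4/22) + i·sin(-2π·4/22)
= cos(-8π/22) + i·sin(-8π/22)

ω_22^4 = cos(-8π/22) + i·sin(-8π/22) = 0.4154-0.9096i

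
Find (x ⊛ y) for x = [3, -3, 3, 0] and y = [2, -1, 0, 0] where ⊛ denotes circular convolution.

(x ⊛ y)[n] = Σ(m=0 to 3) x[m] · y[(n-m) mod 4]

Computing each output sample:
(x ⊛ y)[0] = 6
(x ⊛ y)[1] = -9
(x ⊛ y)[2] = 9
(x ⊛ y)[3] = -3

x ⊛ y = [6, -9, 9, -3]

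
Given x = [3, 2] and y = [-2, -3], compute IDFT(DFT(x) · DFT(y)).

(x ⊛ y)[n] = Σ(m=0 to 1) x[m] · y[(n-m) mod 2]

Computing each output sample:
(x ⊛ y)[0] = -12
(x ⊛ y)[1] = -13

x ⊛ y = [-12, -13]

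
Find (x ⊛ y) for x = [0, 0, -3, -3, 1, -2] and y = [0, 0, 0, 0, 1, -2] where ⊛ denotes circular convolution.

(x ⊛ y)[n] = Σ(m=0 to 5) x[m] · y[(n-m) mod 6]

Computing each output sample:
(x ⊛ y)[0] = -3
(x ⊛ y)[1] = 3
(x ⊛ y)[2] = 7
(x ⊛ y)[3] = -4
(x ⊛ y)[4] = 4
(x ⊛ y)[5] = 0

x ⊛ y = [-3, 3, 7, -4, 4, 0]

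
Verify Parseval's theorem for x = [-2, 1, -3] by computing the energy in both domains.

Time domain:
Σ|x[n]|² = |-2|² + |1|² + |-3|² = 14.0000

Frequency domain:
(1/3)Σ|X[k]|² = (1/3)(|-4|² + |-1.0000-3.4641i|² + |-1.0000+3.4641i|²) = (1/3)·42.0000 = 14.0000

Both sides agree, confirming Parseval's theorem.

Σ|x[n]|² = (1/N)Σ|X[k]|² = 14.0000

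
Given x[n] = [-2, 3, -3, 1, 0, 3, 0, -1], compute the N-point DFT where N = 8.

X[k] = Σ(n=0 to 7) x[n] · ω_8^(nk)
where ω_8 = e^(-2πi/8)

Computing each X[k]:
X[0] = 1
X[1] = -3.4142+1.5858i
X[2] = 1-6i
X[3] = -0.5858-4.4142i
X[4] = -11
X[5] = -0.5858+4.4142i
X[6] = 1+6i
X[7] = -3.4142-1.5858i

X = [1, -3.4142+1.5858i, 1-6i, -0.5858-4.4142i, -11, -0.5858+4.4142i, 1+6i, -3.4142-1.5858i]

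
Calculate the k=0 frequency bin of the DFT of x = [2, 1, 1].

X[0] = Σ(n=0 to 2) x[n] · ω_3^0 = Σ x[n]
= (2) + (1) + (1)

X[0] = 4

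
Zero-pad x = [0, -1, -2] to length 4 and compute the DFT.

Original 3-point DFT: [-3, 1.5000-0.8660i, 1.5000+0.8660i]
Zero-padded 4-point DFT provides frequency interpolation.

DFT_4([x, 0, ...]) = [-3, 2+1i, -1, 2-1i]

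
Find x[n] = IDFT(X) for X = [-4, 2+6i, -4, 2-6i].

x[n] = (1/4) Σ(k=0 to 3) X[k] · e^(2πikn/4)

Computing each x[n]:
x[0] = -1
x[1] = -3
x[2] = -3
x[3] = 3

x = [-1, -3, -3, 3]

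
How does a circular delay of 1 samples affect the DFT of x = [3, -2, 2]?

Time shift by 1: X_shifted[k] = ω_3^(1k) · X[k]
Shifted x = [2, 3, -2]

DFT(x[n-1]) = [3, 1.5000-4.3301i, 1.5000+4.3301i]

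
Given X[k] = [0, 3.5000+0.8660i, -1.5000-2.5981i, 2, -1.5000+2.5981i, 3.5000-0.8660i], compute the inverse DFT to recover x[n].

x[n] = (1/6) Σ(k=0 to 5) X[k] · e^(2πikn/6)

Computing each x[n]:
x[0] = 1
x[1] = 1
x[2] = -1
x[3] = -2
x[4] = 1
x[5] = 0

x = [1, 1, -1, -2, 1, 0]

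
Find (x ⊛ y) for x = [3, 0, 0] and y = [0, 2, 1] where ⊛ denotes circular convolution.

(x ⊛ y)[n] = Σ(m=0 to 2) x[m] · y[(n-m) mod 3]

Computing each output sample:
(x ⊛ y)[0] = 0
(x ⊛ y)[1] = 6
(x ⊛ y)[2] = 3

x ⊛ y = [0, 6, 3]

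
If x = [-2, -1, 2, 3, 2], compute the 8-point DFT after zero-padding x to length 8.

Original 5-point DFT: [4, -5.7361+3.4410i, -1.2639+0.8123i, -1.2639-0.8123i, -5.7361-3.4410i]
Zero-padded 8-point DFT provides frequency interpolation.

DFT_8([x, 0, ...]) = [4, -6.8284-3.4142i, -2+4i, -1.1716+0.5858i, 0, -1.1716-0.5858i, -2-4i, -6.8284+3.4142i]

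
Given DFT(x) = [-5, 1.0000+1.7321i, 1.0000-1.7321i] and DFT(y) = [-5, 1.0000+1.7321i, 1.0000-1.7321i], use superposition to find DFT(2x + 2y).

By linearity: DFT(2x + 2y) = 2·DFT(x) + 2·DFT(y)
= 2·[-5, 1.0000+1.7321i, 1.0000-1.7321i] + 2·[-5, 1.0000+1.7321i, 1.0000-1.7321i]

Computing element-wise:
Z[0] = 2·(-5) + 2·(-5) = -20
Z[1] = 2·(1.0000+1.7321i) + 2·(1.0000+1.7321i) = 4.0000+6.9284i
Z[2] = 2·(1.0000-1.7321i) + 2·(1.0000-1.7321i) = 4.0000-6.9284i

DFT(2x + 2y) = 2·X + 2·Y = [-20, 4.0000+6.9284i, 4.0000-6.9284i]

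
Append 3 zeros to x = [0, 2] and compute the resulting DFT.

Original 2-point DFT: [2, -2]
Zero-padded 5-point DFT provides frequency interpolation.

DFT_5([x, 0, ...]) = [2, 0.6180-1.9021i, -1.6180-1.1756i, -1.6180+1.1756i, 0.6180+1.9021i]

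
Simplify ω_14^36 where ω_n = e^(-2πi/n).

Since ω_14^14 = 1, powers reduce modulo 14.
36 mod 14 = 8
So ω_14^36 = ω_14^8 = e^(-2πi·8/14)

ω_14^36 = ω_14^8 = -0.9010+0.4339i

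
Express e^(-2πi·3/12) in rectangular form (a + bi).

ω_12^3 = e^(-2πi·3/12)
= cos(-2π·3/12) + i·sin(-2π·3/12)
= cos(-6π/12) + i·sin(-6π/12)

ω_12^3 = cos(-6π/12) + i·sin(-6π/12) = -1i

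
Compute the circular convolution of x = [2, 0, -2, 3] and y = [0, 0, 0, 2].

(x ⊛ y)[n] = Σ(m=0 to 3) x[m] · y[(n-m) mod 4]

Computing each output sample:
(x ⊛ y)[0] = 0
(x ⊛ y)[1] = -4
(x ⊛ y)[2] = 6
(x ⊛ y)[3] = 4

x ⊛ y = [0, -4, 6, 4]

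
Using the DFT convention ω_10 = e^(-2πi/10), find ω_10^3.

ω_10^3 = e^(-2πi·3/10)
= cos(-2π·3/10) + i·sin(-2π·3/10)
= cos(-6π/10) + i·sin(-6π/10)

ω_10^3 = cos(-6π/10) + i·sin(-6π/10) = -0.3090-0.9511i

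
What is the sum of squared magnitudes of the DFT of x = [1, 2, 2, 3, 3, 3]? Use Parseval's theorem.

Parseval: Σ|x[n]|² = (1/N)Σ|X[k]|², so Σ|X[k]|² = N·Σ|x[n]|² = 6·36.0000

Σ|X[k]|² = N·Σ|x[n]|² = 6·36.0000 = 216.0000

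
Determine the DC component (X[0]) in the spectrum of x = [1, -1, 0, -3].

X[0] = Σ(n=0 to 3) x[n] · ω_4^0 = Σ x[n]
= (1) + (-1) + (0) + (-3)

X[0] = -3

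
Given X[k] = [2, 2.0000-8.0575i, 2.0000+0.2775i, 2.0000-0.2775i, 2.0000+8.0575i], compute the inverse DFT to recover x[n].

x[n] = (1/5) Σ(k=0 to 4) X[k] · e^(2πikn/5)

Computing each x[n]:
x[0] = 2
x[1] = 3
x[2] = 2
x[3] = -2
x[4] = -3

x = [2, 3, 2, -2, -3]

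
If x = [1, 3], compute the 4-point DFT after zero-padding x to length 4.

Original 2-point DFT: [4, -2]
Zero-padded 4-point DFT provides frequency interpolation.

DFT_4([x, 0, ...]) = [4, 1-3i, -2, 1+3i]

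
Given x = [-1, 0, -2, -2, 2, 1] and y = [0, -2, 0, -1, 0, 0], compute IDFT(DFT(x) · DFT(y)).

(x ⊛ y)[n] = Σ(m=0 to 5) x[m] · y[(n-m) mod 6]

Computing each output sample:
(x ⊛ y)[0] = 0
(x ⊛ y)[1] = 0
(x ⊛ y)[2] = -1
(x ⊛ y)[3] = 5
(x ⊛ y)[4] = 4
(x ⊛ y)[5] = -2

x ⊛ y = [0, 0, -1, 5, 4, -2]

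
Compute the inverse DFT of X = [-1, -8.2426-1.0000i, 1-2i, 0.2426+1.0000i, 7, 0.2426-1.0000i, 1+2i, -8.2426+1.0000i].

x[n] = (1/8) Σ(k=0 to 7) X[k] · e^(2πikn/8)

Computing each x[n]:
x[0] = -1
x[1] = -2
x[2] = 1
x[3] = 0
x[4] = 3
x[5] = 1
x[6] = 0
x[7] = -3

x = [-1, -2, 1, 0, 3, 1, 0, -3]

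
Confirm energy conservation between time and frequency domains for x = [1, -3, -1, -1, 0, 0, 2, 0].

Time domain:
Σ|x[n]|² = |1|² + |-3|² + |-1|² + |-1|² + |0|² + |0|² + |2|² + |0|² = 16.0000

Frequency domain:
(1/8)Σ|X[k]|² = (1/8)(|-2|² + |-0.4142+5.8284i|² + |2i|² + |2.4142-0.1716i|² + |6|² + |2.4142+0.1716i|² + |-2i|² + |-0.4142-5.8284i|²) = (1/8)·128.0000 = 16.0000

Both sides agree, confirming Parseval's theorem.

Σ|x[n]|² = (1/N)Σ|X[k]|² = 16.0000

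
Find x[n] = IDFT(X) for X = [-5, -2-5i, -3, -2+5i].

x[n] = (1/4) Σ(k=0 to 3) X[k] · e^(2πikn/4)

Computing each x[n]:
x[0] = -3
x[1] = 2
x[2] = -1
x[3] = -3

x = [-3, 2, -1, -3]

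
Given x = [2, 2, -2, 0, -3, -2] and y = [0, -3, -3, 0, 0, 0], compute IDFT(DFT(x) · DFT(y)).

(x ⊛ y)[n] = Σ(m=0 to 5) x[m] · y[(n-m) mod 6]

Computing each output sample:
(x ⊛ y)[0] = 15
(x ⊛ y)[1] = 0
(x ⊛ y)[2] = -12
(x ⊛ y)[3] = 0
(x ⊛ y)[4] = 6
(x ⊛ y)[5] = 9

x ⊛ y = [15, 0, -12, 0, 6, 9]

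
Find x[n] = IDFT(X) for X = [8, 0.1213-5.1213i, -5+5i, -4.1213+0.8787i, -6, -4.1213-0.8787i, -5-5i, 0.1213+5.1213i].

x[n] = (1/8) Σ(k=0 to 7) X[k] · e^(2πikn/8)

Computing each x[n]:
x[0] = -2
x[1] = 2
x[2] = 3
x[3] = 3
x[4] = 0
x[5] = -1
x[6] = 0
x[7] = 3

x = [-2, 2, 3, 3, 0, -1, 0, 3]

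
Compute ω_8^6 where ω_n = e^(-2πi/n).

ω_8^6 = e^(-2πi·6/8)
= cos(-2π·6/8) + i·sin(-2π·6/8)
= cos(-12π/8) + i·sin(-12π/8)

ω_8^6 = cos(-12π/8) + i·sin(-12π/8) = 1i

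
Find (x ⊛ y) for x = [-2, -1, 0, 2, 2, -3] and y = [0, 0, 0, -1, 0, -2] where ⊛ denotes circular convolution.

(x ⊛ y)[n] = Σ(m=0 to 5) x[m] · y[(n-m) mod 6]

Computing each output sample:
(x ⊛ y)[0] = 0
(x ⊛ y)[1] = -2
(x ⊛ y)[2] = -1
(x ⊛ y)[3] = -2
(x ⊛ y)[4] = 7
(x ⊛ y)[5] = 4

x ⊛ y = [0, -2, -1, -2, 7, 4]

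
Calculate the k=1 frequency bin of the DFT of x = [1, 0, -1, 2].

X[1] = Σ(n=0 to 3) x[n] · ω_4^(1n) where ω_4 = e^(-2πi/4)
= (1)·ω_4^0 + (0)·ω_4^1 + (-1)·ω_4^2 + (2)·ω_4^3

X[1] = 2+2i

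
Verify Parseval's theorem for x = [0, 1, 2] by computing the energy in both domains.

Time domain:
Σ|x[n]|² = |0|² + |1|² + |2|² = 5.0000

Frequency domain:
(1/3)Σ|X[k]|² = (1/3)(|3|² + |-1.5000+0.8660i|² + |-1.5000-0.8660i|²) = (1/3)·15.0000 = 5.0000

Both sides agree, confirming Parseval's theorem.

Σ|x[n]|² = (1/N)Σ|X[k]|² = 5.0000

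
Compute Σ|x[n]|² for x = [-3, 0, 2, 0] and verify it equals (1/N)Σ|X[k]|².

Time domain:
Σ|x[n]|² = |-3|² + |0|² + |2|² + |0|² = 13.0000

Frequency domain:
(1/4)Σ|X[k]|² = (1/4)(|-1|² + |-5|² + |-1|² + |-5|²) = (1/4)·52.0000 = 13.0000

Both sides agree, confirming Parseval's theorem.

Σ|x[n]|² = (1/N)Σ|X[k]|² = 13.0000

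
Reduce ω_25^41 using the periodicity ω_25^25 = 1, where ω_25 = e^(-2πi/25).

Since ω_25^25 = 1, powers reduce modulo 25.
41 mod 25 = 16
So ω_25^41 = ω_25^16 = e^(-2πi·16/25)

ω_25^41 = ω_25^16 = -0.6374+0.7705i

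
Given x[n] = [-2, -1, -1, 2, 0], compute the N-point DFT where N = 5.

X[k] = Σ(n=0 to 4) x[n] · ω_5^(nk)
where ω_5 = e^(-2πi/5)

Computing each X[k]:
X[0] = -2
X[1] = -3.1180+2.7144i
X[2] = -0.8820-2.2654i
X[3] = -0.8820+2.2654i
X[4] = -3.1180-2.7144i

X = [-2, -3.1180+2.7144i, -0.8820-2.2654i, -0.8820+2.2654i, -3.1180-2.7144i]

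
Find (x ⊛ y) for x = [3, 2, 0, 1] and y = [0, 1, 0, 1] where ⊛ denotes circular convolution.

(x ⊛ y)[n] = Σ(m=0 to 3) x[m] · y[(n-m) mod 4]

Computing each output sample:
(x ⊛ y)[0] = 3
(x ⊛ y)[1] = 3
(x ⊛ y)[2] = 3
(x ⊛ y)[3] = 3

x ⊛ y = [3, 3, 3, 3]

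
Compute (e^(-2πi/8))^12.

Since ω_8^8 = 1, powers reduce modulo 8.
12 mod 8 = 4
So ω_8^12 = ω_8^4 = e^(-2πi·4/8)

ω_8^12 = ω_8^4 = -1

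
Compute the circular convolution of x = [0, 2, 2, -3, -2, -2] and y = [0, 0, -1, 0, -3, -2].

(x ⊛ y)[n] = Σ(m=0 to 5) x[m] · y[(n-m) mod 6]

Computing each output sample:
(x ⊛ y)[0] = -8
(x ⊛ y)[1] = 7
(x ⊛ y)[2] = 12
(x ⊛ y)[3] = 8
(x ⊛ y)[4] = 2
(x ⊛ y)[5] = -3

x ⊛ y = [-8, 7, 12, 8, 2, -3]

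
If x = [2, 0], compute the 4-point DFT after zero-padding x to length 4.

Original 2-point DFT: [2, 2]
Zero-padded 4-point DFT provides frequency interpolation.

DFT_4([x, 0, ...]) = [2, 2, 2, 2]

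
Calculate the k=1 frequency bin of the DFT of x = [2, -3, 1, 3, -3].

X[1] = Σ(n=0 to 4) x[n] · ω_5^(1n) where ω_5 = e^(-2πi/5)
= (2)·ω_5^0 + (-3)·ω_5^1 + (1)·ω_5^2 + (3)·ω_5^3 + (-3)·ω_5^4

X[1] = -3.0902+1.1756i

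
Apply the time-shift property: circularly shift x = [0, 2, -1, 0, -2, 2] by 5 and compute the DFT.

Time shift by 5: X_shifted[k] = ω_6^(5k) · X[k]
Shifted x = [2, -1, 0, -2, 2, 0]

DFT(x[n-5]) = [1, 2.5000+2.5981i, -0.5000-0.8660i, 7, -0.5000+0.8660i, 2.5000-2.5981i]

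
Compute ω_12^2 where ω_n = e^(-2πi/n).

ω_12^2 = e^(-2πi·2/12)
= cos(-2π·2/12) + i·sin(-2π·2/12)
= cos(-4π/12) + i·sin(-4π/12)

ω_12^2 = cos(-4π/12) + i·sin(-4π/12) = 0.5000-0.8660i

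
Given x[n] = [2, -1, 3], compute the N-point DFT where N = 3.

X[k] = Σ(n=0 to 2) x[n] · ω_3^(nk)
where ω_3 = e^(-2πi/3)

Computing each X[k]:
X[0] = 4
X[1] = 1.0000+3.4641i
X[2] = 1.0000-3.4641i

X = [4, 1.0000+3.4641i, 1.0000-3.4641i]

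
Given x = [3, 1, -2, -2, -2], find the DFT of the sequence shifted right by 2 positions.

Time shift by 2: X_shifted[k] = ω_5^(2k) · X[k]
Shifted x = [-2, -2, 3, 1, -2]

DFT(x[n-2]) = [-2, -6.4721-1.1756i, 2.4721+1.9021i, 2.4721-1.9021i, -6.4721+1.1756i]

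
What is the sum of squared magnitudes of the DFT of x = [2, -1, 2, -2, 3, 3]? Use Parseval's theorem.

Parseval: Σ|x[n]|² = (1/N)Σ|X[k]|², so Σ|X[k]|² = N·Σ|x[n]|² = 6·31.0000

Σ|X[k]|² = N·Σ|x[n]|² = 6·31.0000 = 186.0000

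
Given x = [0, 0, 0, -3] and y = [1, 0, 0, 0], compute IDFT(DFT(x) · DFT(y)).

(x ⊛ y)[n] = Σ(m=0 to 3) x[m] · y[(n-m) mod 4]

Computing each output sample:
(x ⊛ y)[0] = 0
(x ⊛ y)[1] = 0
(x ⊛ y)[2] = 0
(x ⊛ y)[3] = -3

x ⊛ y = [0, 0, 0, -3]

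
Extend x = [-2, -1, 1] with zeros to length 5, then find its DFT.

Original 3-point DFT: [-2, -2.0000+1.7321i, -2.0000-1.7321i]
Zero-padded 5-point DFT provides frequency interpolation.

DFT_5([x, 0, ...]) = [-2, -3.1180+0.3633i, -0.8820+1.5388i, -0.8820-1.5388i, -3.1180-0.3633i]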